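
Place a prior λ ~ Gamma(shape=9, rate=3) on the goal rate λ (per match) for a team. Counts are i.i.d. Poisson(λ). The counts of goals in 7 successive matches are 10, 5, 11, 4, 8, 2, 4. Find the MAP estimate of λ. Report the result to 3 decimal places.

Σxᵢ = 10+5+11+4+8+2+4 = 44, with n = 7.
Posterior ∝ λ^8e^(−3λ) · λ^44e^(−7λ) = λ^52e^(−10λ), i.e. Gamma(shape=53, rate=10).
The mode of a Gamma(a, b) with a ≥ 1 (shape–rate) is (a−1)/b = 52/10 ≈ 5.200.

λ̂_MAP = 5.200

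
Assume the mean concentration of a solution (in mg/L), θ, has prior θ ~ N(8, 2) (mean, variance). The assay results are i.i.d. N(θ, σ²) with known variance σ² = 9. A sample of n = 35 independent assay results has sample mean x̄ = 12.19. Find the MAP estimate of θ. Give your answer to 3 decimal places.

θ̂_MAP = 11.713

n = 35, x̄ = 12.19.
For a Normal prior and Normal likelihood with known variance, the posterior is Normal; its mode equals its mean, the precision-weighted average.
Prior precision 1/σ₀² = 1/2 = 0.5; data precision n/σ² = 35/9.
θ̂ = (0.5·8 + (35/9)·12.19) / (0.5 + 35/9) = (9253/180)/(79/18) = 9253/790 ≈ 11.713.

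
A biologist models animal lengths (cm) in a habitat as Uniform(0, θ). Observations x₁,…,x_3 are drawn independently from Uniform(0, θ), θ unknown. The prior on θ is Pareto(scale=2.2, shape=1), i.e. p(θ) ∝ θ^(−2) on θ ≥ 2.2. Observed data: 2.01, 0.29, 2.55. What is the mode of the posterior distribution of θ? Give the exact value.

The Uniform(0, θ) likelihood is θ^(−n) for θ ≥ max(xᵢ), zero otherwise. Here max(xᵢ) = 2.55.
Posterior ∝ θ^(−2) · θ^(−3) = θ^(−5) on θ ≥ max(2.2, 2.55) = 2.55.
This density is strictly decreasing in θ, so the posterior mode lies at the lower boundary of the support.

θ̂_MAP = 2.55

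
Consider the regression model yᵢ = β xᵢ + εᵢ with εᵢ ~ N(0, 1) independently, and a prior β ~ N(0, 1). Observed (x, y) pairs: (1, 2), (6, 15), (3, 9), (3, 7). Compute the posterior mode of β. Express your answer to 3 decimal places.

log p(β | y) = −Σ(yᵢ − βxᵢ)²/(2·1) − β²/(2·1) + const.
Setting the derivative to zero: Σxᵢ(yᵢ − βxᵢ)/1 − β/1 = 0, so β = Σxᵢyᵢ / (Σxᵢ² + σ²/τ²).
Σxᵢyᵢ = 1·2 + 6·15 + 3·9 + 3·7 = 140; Σxᵢ² = 55; σ²/τ² = 1.
β̂_MAP = 140 / (55 + 1) = 140/56 ≈ 2.500.

β̂_MAP = 2.500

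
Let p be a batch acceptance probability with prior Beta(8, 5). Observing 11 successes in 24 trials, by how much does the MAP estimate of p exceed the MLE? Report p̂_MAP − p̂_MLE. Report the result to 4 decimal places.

MAP − MLE = 0.0560

Posterior is Beta(19, 18); MAP = (19−1)/(37−2) = 18/35 ≈ 0.51429.
MLE ignores the prior: p̂_MLE = k/n = 11/24 ≈ 0.45833.
Difference = 18/35 − 11/24 = 47/840 ≈ 0.0560.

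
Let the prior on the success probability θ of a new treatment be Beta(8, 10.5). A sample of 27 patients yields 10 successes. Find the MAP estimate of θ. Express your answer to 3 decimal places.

θ̂_MAP = 0.391

Prior: Beta(8, 10.5).
Data: 10 successes in 27 trials. The binomial likelihood contributes θ^10(1−θ)^17, so the posterior is Beta(8+10, 10.5+17) = Beta(18, 27.5).
For Beta(a, b) with a, b > 1 the mode is (a−1)/(a+b−2) = 17/43.5 ≈ 0.391.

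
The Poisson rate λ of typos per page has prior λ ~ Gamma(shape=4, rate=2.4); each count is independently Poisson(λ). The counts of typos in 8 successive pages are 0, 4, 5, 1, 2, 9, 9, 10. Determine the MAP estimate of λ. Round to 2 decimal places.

Σxᵢ = 0+4+5+1+2+9+9+10 = 40, with n = 8.
Posterior ∝ λ^3e^(−2.4λ) · λ^40e^(−8λ) = λ^43e^(−10.4λ), i.e. Gamma(shape=44, rate=10.4).
The mode of a Gamma(a, b) with a ≥ 1 (shape–rate) is (a−1)/b = 43/10.4 ≈ 4.13.

λ̂_MAP = 4.13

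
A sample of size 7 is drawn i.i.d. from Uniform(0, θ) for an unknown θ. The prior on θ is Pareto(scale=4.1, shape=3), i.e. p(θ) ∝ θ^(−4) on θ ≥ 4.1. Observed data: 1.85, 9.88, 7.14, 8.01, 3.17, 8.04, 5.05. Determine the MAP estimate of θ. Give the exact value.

The Uniform(0, θ) likelihood is θ^(−n) for θ ≥ max(xᵢ), zero otherwise. Here max(xᵢ) = 9.88.
Posterior ∝ θ^(−4) · θ^(−7) = θ^(−11) on θ ≥ max(4.1, 9.88) = 9.88.
This density is strictly decreasing in θ, so the posterior mode lies at the lower boundary of the support.

θ̂_MAP = 9.88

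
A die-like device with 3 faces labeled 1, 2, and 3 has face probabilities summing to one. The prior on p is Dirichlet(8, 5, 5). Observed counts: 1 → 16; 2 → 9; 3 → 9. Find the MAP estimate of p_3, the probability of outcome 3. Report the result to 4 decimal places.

MAP estimate: 0.2653

The posterior is Dirichlet(αᵢ + nᵢ) = Dirichlet(24, 14, 14).
For a Dirichlet(a₁,…,a_K) with all aᵢ > 1, the mode has j-th component (aⱼ − 1)/(Σaᵢ − K).
Here Σaᵢ = 52 and K = 3, so p_3 = (14 − 1)/(52 − 3) = 13/49 ≈ 0.2653.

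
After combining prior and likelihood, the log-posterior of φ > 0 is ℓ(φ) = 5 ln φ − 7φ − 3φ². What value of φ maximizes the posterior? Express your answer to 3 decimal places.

ℓ'(φ) = 5/φ − 7 − 6φ. Setting this to zero and multiplying by φ: 6φ² + 7φ − 5 = 0.
φ = (−7 + √(7² + 4·6·5)) / (2·6) = (−7 + √169) / 12 = (−7 + 13)/12 = 1/2.
ℓ''(φ) = −5/φ² − 6 < 0, confirming a maximum.

φ̂_MAP = 0.500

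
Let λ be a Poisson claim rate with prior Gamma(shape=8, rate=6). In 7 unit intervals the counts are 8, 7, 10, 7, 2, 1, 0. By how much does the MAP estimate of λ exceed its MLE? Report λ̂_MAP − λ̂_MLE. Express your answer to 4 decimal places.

MAP − MLE = -1.7692

Σxᵢ = 35. Posterior is Gamma(43, 13); MAP = (43−1)/13 = 42/13 ≈ 3.23077.
MLE = x̄ = 35/7 ≈ 5.00000.
Difference = 42/13 − 35/7 = -23/13 ≈ -1.7692.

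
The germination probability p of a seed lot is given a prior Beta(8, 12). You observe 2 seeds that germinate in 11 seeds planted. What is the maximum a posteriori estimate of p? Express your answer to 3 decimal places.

Prior: Beta(8, 12).
Data: 2 successes in 11 trials. The binomial likelihood contributes p^2(1−p)^9, so the posterior is Beta(8+2, 12+9) = Beta(10, 21).
For Beta(a, b) with a, b > 1 the mode is (a−1)/(a+b−2) = 9/29 ≈ 0.310.

p̂_MAP = 0.310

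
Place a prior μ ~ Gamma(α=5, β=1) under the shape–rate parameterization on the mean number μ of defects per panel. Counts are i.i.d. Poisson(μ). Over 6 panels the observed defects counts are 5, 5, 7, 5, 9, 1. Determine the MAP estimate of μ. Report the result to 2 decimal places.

Σxᵢ = 5+5+7+5+9+1 = 32, with n = 6.
Posterior ∝ μ^4e^(−1μ) · μ^32e^(−6μ) = μ^36e^(−7μ), i.e. Gamma(shape=37, rate=7).
The mode of a Gamma(a, b) with a ≥ 1 (shape–rate) is (a−1)/b = 36/7 ≈ 5.14.

μ̂_MAP = 5.14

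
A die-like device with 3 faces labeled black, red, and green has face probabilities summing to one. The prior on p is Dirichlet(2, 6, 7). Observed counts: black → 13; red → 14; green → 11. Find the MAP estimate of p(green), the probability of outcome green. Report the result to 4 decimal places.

MAP estimate of p(green) = 0.3400

The posterior is Dirichlet(αᵢ + nᵢ) = Dirichlet(15, 20, 18).
For a Dirichlet(a₁,…,a_K) with all aᵢ > 1, the mode has j-th component (aⱼ − 1)/(Σaᵢ − K).
Here Σaᵢ = 53 and K = 3, so p(green) = (18 − 1)/(53 − 3) = 17/50 ≈ 0.3400.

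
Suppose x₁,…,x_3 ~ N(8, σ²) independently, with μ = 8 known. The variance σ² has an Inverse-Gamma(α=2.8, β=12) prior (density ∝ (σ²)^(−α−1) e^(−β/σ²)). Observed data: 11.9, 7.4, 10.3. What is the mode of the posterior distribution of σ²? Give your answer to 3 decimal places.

Sum of squared deviations about the known mean: SS = (11.9−8)² + (7.4−8)² + (10.3−8)² = 20.86.
The Normal likelihood contributes (σ²)^(−n/2) exp(−SS/(2σ²)), so the posterior is Inverse-Gamma(α + n/2, β + SS/2) = Inverse-Gamma(4.3, 22.43).
The mode of Inverse-Gamma(a, b) is b/(a+1) = 22.43/5.3 ≈ 4.232.

σ̂²_MAP = 4.232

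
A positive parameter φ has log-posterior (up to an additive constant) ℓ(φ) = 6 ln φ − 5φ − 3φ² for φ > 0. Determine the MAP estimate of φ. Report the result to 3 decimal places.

φ̂_MAP = 0.667

ℓ'(φ) = 6/φ − 5 − 6φ. Setting this to zero and multiplying by φ: 6φ² + 5φ − 6 = 0.
φ = (−5 + √(5² + 4·6·6)) / (2·6) = (−5 + √169) / 12 = (−5 + 13)/12 = 2/3.
ℓ''(φ) = −6/φ² − 6 < 0, confirming a maximum.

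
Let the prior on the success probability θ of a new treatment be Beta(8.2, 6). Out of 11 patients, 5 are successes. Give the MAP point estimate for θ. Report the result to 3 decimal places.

θ̂_MAP = 0.526

Prior: Beta(8.2, 6).
Data: 5 successes in 11 trials. The binomial likelihood contributes θ^5(1−θ)^6, so the posterior is Beta(8.2+5, 6+6) = Beta(13.2, 12).
For Beta(a, b) with a, b > 1 the mode is (a−1)/(a+b−2) = 12.2/23.2 ≈ 0.526.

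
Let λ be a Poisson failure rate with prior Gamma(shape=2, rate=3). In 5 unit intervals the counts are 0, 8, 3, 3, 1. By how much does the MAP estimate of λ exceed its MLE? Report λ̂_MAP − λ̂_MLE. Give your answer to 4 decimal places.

Σxᵢ = 15. Posterior is Gamma(17, 8); MAP = (17−1)/8 = 16/8 ≈ 2.00000.
MLE = x̄ = 15/5 ≈ 3.00000.
Difference = 16/8 − 15/5 = -1 ≈ -1.0000.

MAP − MLE = -1.0000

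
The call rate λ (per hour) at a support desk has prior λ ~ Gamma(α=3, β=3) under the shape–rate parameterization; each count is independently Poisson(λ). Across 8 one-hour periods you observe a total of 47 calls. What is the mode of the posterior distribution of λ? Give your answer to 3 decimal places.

λ̂_MAP = 4.455

Σxᵢ = 47, n = 8.
Posterior ∝ λ^2e^(−3λ) · λ^47e^(−8λ) = λ^49e^(−11λ), i.e. Gamma(shape=50, rate=11).
The mode of a Gamma(a, b) with a ≥ 1 (shape–rate) is (a−1)/b = 49/11 ≈ 4.455.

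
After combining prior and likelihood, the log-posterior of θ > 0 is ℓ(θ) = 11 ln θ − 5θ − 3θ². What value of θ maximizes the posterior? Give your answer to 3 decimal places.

ℓ'(θ) = 11/θ − 5 − 6θ. Setting this to zero and multiplying by θ: 6θ² + 5θ − 11 = 0.
θ = (−5 + √(5² + 4·6·11)) / (2·6) = (−5 + √289) / 12 = (−5 + 17)/12 = 1.
ℓ''(θ) = −11/θ² − 6 < 0, confirming a maximum.

θ̂_MAP = 1.000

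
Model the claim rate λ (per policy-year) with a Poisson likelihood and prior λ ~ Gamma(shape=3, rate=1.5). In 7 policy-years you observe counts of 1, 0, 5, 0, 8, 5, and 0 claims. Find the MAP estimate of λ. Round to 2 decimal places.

λ̂_MAP = 2.47

Σxᵢ = 1+0+5+0+8+5+0 = 19, with n = 7.
Posterior ∝ λ^2e^(−1.5λ) · λ^19e^(−7λ) = λ^21e^(−8.5λ), i.e. Gamma(shape=22, rate=8.5).
The mode of a Gamma(a, b) with a ≥ 1 (shape–rate) is (a−1)/b = 21/8.5 ≈ 2.47.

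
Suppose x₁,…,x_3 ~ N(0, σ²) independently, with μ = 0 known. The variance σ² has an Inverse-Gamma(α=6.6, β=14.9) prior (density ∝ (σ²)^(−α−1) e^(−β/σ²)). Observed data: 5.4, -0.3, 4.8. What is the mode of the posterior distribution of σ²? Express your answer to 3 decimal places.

Sum of squared deviations about the known mean: SS = (5.4−0)² + (-0.3−0)² + (4.8−0)² = 52.29.
The Normal likelihood contributes (σ²)^(−n/2) exp(−SS/(2σ²)), so the posterior is Inverse-Gamma(α + n/2, β + SS/2) = Inverse-Gamma(8.1, 41.045).
The mode of Inverse-Gamma(a, b) is b/(a+1) = 41.045/9.1 ≈ 4.510.

σ̂²_MAP = 4.510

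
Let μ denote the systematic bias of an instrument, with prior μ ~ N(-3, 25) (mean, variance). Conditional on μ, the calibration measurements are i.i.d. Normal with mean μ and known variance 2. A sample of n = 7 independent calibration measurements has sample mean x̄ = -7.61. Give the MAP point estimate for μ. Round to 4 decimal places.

n = 7, x̄ = -7.61.
For a Normal prior and Normal likelihood with known variance, the posterior is Normal; its mode equals its mean, the precision-weighted average.
Prior precision 1/σ₀² = 1/25 = 0.04; data precision n/σ² = 7/2 = 3.5.
μ̂ = (0.04·(-3) + 3.5·(-7.61)) / (0.04 + 3.5) = (-26.755)/3.54 = -5351/708 ≈ -7.5579.

μ̂_MAP = -7.5579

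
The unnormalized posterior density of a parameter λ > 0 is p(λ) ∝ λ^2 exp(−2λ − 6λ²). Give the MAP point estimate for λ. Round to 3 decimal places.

ℓ'(λ) = 2/λ − 2 − 12λ. Setting this to zero and multiplying by λ: 12λ² + 2λ − 2 = 0.
λ = (−2 + √(2² + 4·12·2)) / (2·12) = (−2 + √100) / 24 = (−2 + 10)/24 = 1/3.
ℓ''(λ) = −2/λ² − 12 < 0, confirming a maximum.

λ̂_MAP = 0.333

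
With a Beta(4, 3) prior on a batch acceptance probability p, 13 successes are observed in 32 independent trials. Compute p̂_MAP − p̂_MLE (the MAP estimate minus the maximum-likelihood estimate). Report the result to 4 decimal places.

MAP − MLE = 0.0262

Posterior is Beta(17, 22); MAP = (17−1)/(39−2) = 16/37 ≈ 0.43243.
MLE ignores the prior: p̂_MLE = k/n = 13/32 ≈ 0.40625.
Difference = 16/37 − 13/32 = 31/1184 ≈ 0.0262.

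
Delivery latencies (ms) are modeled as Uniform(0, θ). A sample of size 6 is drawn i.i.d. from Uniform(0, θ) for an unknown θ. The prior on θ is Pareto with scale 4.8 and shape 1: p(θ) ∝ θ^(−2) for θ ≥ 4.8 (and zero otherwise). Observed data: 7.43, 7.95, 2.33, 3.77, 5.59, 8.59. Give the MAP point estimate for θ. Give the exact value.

θ̂_MAP = 8.59

The Uniform(0, θ) likelihood is θ^(−n) for θ ≥ max(xᵢ), zero otherwise. Here max(xᵢ) = 8.59.
Posterior ∝ θ^(−2) · θ^(−6) = θ^(−8) on θ ≥ max(4.8, 8.59) = 8.59.
This density is strictly decreasing in θ, so the posterior mode lies at the lower boundary of the support.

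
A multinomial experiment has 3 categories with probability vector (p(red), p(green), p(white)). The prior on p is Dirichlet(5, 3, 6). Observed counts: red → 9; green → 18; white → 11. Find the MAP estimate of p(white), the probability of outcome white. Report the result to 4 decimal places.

The posterior is Dirichlet(αᵢ + nᵢ) = Dirichlet(14, 21, 17).
For a Dirichlet(a₁,…,a_K) with all aᵢ > 1, the mode has j-th component (aⱼ − 1)/(Σaᵢ − K).
Here Σaᵢ = 52 and K = 3, so p(white) = (17 − 1)/(52 − 3) = 16/49 ≈ 0.3265.

MAP estimate of p(white) = 0.3265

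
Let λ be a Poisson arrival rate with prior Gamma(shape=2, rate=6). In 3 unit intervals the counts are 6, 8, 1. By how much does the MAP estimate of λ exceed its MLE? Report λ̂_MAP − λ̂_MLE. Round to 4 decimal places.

MAP − MLE = -3.2222

Σxᵢ = 15. Posterior is Gamma(17, 9); MAP = (17−1)/9 = 16/9 ≈ 1.77778.
MLE = x̄ = 15/3 ≈ 5.00000.
Difference = 16/9 − 15/3 = -29/9 ≈ -3.2222.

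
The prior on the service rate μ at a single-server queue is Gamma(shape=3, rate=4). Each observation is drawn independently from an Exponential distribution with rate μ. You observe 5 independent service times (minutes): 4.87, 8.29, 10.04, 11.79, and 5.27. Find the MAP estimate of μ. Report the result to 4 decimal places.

μ̂_MAP = 0.1582

The Exponential(rate=μ) likelihood is ∝ μ^n e^(−μΣtᵢ). Here n = 5 and Σtᵢ = 4.87 + 8.29 + 10.04 + 11.79 + 5.27 = 40.26.
Posterior ∝ μ^2e^(−4μ) · μ^5e^(−40.26μ) = μ^7e^(−44.26μ), i.e. Gamma(8, 44.26).
Mode = (a−1)/b = 7/44.26 ≈ 0.1582.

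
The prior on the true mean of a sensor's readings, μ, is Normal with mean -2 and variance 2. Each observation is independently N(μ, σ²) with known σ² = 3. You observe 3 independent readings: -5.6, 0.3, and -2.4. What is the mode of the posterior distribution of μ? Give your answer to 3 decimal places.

n = 3; x̄ = ((-5.6) + 0.3 + (-2.4))/3 = -7.7/3 = -77/30 ≈ -2.5667.
For a Normal prior and Normal likelihood with known variance, the posterior is Normal; its mode equals its mean, the precision-weighted average.
Prior precision 1/σ₀² = 1/2 = 0.5; data precision n/σ² = 3/3 = 1.
μ̂ = (0.5·(-2) + 1·(-77/30)) / (0.5 + 1) = (-107/30)/1.5 = -107/45 ≈ -2.378.

μ̂_MAP = -2.378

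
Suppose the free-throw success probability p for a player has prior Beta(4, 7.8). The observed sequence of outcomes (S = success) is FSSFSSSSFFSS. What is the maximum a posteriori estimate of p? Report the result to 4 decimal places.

Prior: Beta(4, 7.8).
Data: 8 successes in 12 trials (from the sequence). The binomial likelihood contributes p^8(1−p)^4, so the posterior is Beta(4+8, 7.8+4) = Beta(12, 11.8).
For Beta(a, b) with a, b > 1 the mode is (a−1)/(a+b−2) = 11/21.8 ≈ 0.5046.

p̂_MAP = 0.5046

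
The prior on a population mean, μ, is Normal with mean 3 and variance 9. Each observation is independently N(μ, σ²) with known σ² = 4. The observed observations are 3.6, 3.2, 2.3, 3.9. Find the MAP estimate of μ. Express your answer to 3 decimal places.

n = 4; x̄ = (3.6 + 3.2 + 2.3 + 3.9)/4 = 13/4 = 3.25.
For a Normal prior and Normal likelihood with known variance, the posterior is Normal; its mode equals its mean, the precision-weighted average.
Prior precision 1/σ₀² = 1/9; data precision n/σ² = 4/4 = 1.
μ̂ = ((1/9)·3 + 1·3.25) / (1/9 + 1) = (43/12)/(10/9) = 3.225.

μ̂_MAP = 3.225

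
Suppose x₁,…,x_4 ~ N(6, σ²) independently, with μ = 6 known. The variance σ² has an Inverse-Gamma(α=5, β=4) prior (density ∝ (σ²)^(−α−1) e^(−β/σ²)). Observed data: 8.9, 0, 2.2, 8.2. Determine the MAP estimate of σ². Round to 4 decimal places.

σ̂²_MAP = 4.4806

Sum of squared deviations about the known mean: SS = (8.9−6)² + (0−6)² + (2.2−6)² + (8.2−6)² = 63.69.
The Normal likelihood contributes (σ²)^(−n/2) exp(−SS/(2σ²)), so the posterior is Inverse-Gamma(α + n/2, β + SS/2) = Inverse-Gamma(7, 35.845).
The mode of Inverse-Gamma(a, b) is b/(a+1) = 35.845/8 ≈ 4.4806.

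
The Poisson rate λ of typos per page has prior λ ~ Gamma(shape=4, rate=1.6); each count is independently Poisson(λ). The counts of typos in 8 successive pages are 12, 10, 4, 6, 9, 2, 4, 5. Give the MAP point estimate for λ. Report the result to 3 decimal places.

λ̂_MAP = 5.729

Σxᵢ = 12+10+4+6+9+2+4+5 = 52, with n = 8.
Posterior ∝ λ^3e^(−1.6λ) · λ^52e^(−8λ) = λ^55e^(−9.6λ), i.e. Gamma(shape=56, rate=9.6).
The mode of a Gamma(a, b) with a ≥ 1 (shape–rate) is (a−1)/b = 55/9.6 ≈ 5.729.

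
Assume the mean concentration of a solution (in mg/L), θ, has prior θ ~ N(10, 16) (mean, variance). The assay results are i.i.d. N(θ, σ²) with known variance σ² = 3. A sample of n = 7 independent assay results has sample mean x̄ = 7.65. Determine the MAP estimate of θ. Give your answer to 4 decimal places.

n = 7, x̄ = 7.65.
For a Normal prior and Normal likelihood with known variance, the posterior is Normal; its mode equals its mean, the precision-weighted average.
Prior precision 1/σ₀² = 1/16 = 0.0625; data precision n/σ² = 7/3.
θ̂ = (0.0625·10 + (7/3)·7.65) / (0.0625 + 7/3) = 18.475/(115/48) = 4434/575 ≈ 7.7113.

θ̂_MAP = 7.7113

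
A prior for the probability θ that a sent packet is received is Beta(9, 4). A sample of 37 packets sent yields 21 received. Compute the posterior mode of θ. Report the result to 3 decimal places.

Prior: Beta(9, 4).
Data: 21 successes in 37 trials. The binomial likelihood contributes θ^21(1−θ)^16, so the posterior is Beta(9+21, 4+16) = Beta(30, 20).
For Beta(a, b) with a, b > 1 the mode is (a−1)/(a+b−2) = 29/48 ≈ 0.604.

θ̂_MAP = 0.604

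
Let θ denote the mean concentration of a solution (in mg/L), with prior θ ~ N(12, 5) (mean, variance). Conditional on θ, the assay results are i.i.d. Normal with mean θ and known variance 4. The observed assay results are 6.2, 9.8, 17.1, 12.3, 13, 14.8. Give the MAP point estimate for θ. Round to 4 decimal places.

n = 6; x̄ = (6.2 + 9.8 + 17.1 + 12.3 + 13 + 14.8)/6 = 73.2/6 = 12.2.
For a Normal prior and Normal likelihood with known variance, the posterior is Normal; its mode equals its mean, the precision-weighted average.
Prior precision 1/σ₀² = 1/5 = 0.2; data precision n/σ² = 6/4 = 1.5.
θ̂ = (0.2·12 + 1.5·12.2) / (0.2 + 1.5) = 20.7/1.7 = 207/17 ≈ 12.1765.

θ̂_MAP = 12.1765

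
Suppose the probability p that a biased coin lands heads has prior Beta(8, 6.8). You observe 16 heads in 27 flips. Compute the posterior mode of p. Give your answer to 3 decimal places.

p̂_MAP = 0.578

Prior: Beta(8, 6.8).
Data: 16 successes in 27 trials. The binomial likelihood contributes p^16(1−p)^11, so the posterior is Beta(8+16, 6.8+11) = Beta(24, 17.8).
For Beta(a, b) with a, b > 1 the mode is (a−1)/(a+b−2) = 23/39.8 ≈ 0.578.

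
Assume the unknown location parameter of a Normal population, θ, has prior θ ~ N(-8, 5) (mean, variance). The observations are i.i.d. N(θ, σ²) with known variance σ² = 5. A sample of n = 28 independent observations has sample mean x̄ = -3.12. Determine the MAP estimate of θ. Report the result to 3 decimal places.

n = 28, x̄ = -3.12.
For a Normal prior and Normal likelihood with known variance, the posterior is Normal; its mode equals its mean, the precision-weighted average.
Prior precision 1/σ₀² = 1/5 = 0.2; data precision n/σ² = 28/5 = 5.6.
θ̂ = (0.2·(-8) + 5.6·(-3.12)) / (0.2 + 5.6) = (-19.072)/5.8 = -2384/725 ≈ -3.288.

θ̂_MAP = -3.288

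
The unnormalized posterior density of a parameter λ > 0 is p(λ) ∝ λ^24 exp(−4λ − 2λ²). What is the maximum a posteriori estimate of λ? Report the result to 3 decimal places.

ℓ'(λ) = 24/λ − 4 − 4λ. Setting this to zero and multiplying by λ: 4λ² + 4λ − 24 = 0.
λ = (−4 + √(4² + 4·4·24)) / (2·4) = (−4 + √400) / 8 = (−4 + 20)/8 = 2.
ℓ''(λ) = −24/λ² − 4 < 0, confirming a maximum.

λ̂_MAP = 2.000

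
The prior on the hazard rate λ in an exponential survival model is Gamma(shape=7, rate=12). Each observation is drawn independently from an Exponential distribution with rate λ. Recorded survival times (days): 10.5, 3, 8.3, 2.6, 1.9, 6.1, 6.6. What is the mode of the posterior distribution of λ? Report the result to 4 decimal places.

The Exponential(rate=λ) likelihood is ∝ λ^n e^(−λΣtᵢ). Here n = 7 and Σtᵢ = 10.5 + 3 + 8.3 + 2.6 + 1.9 + 6.1 + 6.6 = 39.
Posterior ∝ λ^6e^(−12λ) · λ^7e^(−39λ) = λ^13e^(−51λ), i.e. Gamma(14, 51).
Mode = (a−1)/b = 13/51 ≈ 0.2549.

λ̂_MAP = 0.2549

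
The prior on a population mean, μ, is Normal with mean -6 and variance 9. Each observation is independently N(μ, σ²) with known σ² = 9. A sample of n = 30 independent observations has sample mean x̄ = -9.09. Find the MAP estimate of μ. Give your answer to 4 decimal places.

n = 30, x̄ = -9.09.
For a Normal prior and Normal likelihood with known variance, the posterior is Normal; its mode equals its mean, the precision-weighted average.
Prior precision 1/σ₀² = 1/9; data precision n/σ² = 30/9 = 10/3.
μ̂ = ((1/9)·(-6) + (10/3)·(-9.09)) / (1/9 + 10/3) = (-929/30)/(31/9) = -2787/310 ≈ -8.9903.

μ̂_MAP = -8.9903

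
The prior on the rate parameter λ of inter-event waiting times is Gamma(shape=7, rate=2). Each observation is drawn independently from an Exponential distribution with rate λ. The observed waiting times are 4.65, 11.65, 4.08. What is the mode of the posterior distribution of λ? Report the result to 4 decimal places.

The Exponential(rate=λ) likelihood is ∝ λ^n e^(−λΣtᵢ). Here n = 3 and Σtᵢ = 4.65 + 11.65 + 4.08 = 20.38.
Posterior ∝ λ^6e^(−2λ) · λ^3e^(−20.38λ) = λ^9e^(−22.38λ), i.e. Gamma(10, 22.38).
Mode = (a−1)/b = 9/22.38 ≈ 0.4021.

λ̂_MAP = 0.4021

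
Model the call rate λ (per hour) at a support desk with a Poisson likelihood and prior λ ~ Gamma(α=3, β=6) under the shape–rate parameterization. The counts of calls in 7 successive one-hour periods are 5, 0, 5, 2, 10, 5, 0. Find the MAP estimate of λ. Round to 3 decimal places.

λ̂_MAP = 2.231

Σxᵢ = 5+0+5+2+10+5+0 = 27, with n = 7.
Posterior ∝ λ^2e^(−6λ) · λ^27e^(−7λ) = λ^29e^(−13λ), i.e. Gamma(shape=30, rate=13).
The mode of a Gamma(a, b) with a ≥ 1 (shape–rate) is (a−1)/b = 29/13 ≈ 2.231.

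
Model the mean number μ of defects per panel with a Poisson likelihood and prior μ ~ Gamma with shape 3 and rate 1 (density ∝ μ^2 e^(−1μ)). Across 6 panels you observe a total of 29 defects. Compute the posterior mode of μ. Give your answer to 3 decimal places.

Σxᵢ = 29, n = 6.
Posterior ∝ μ^2e^(−1μ) · μ^29e^(−6μ) = μ^31e^(−7μ), i.e. Gamma(shape=32, rate=7).
The mode of a Gamma(a, b) with a ≥ 1 (shape–rate) is (a−1)/b = 31/7 ≈ 4.429.

μ̂_MAP = 4.429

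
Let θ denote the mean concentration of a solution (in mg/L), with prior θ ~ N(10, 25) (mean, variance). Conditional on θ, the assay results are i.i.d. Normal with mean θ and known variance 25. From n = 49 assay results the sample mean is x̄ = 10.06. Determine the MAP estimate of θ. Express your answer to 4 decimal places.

n = 49, x̄ = 10.06.
For a Normal prior and Normal likelihood with known variance, the posterior is Normal; its mode equals its mean, the precision-weighted average.
Prior precision 1/σ₀² = 1/25 = 0.04; data precision n/σ² = 49/25 = 1.96.
θ̂ = (0.04·10 + 1.96·10.06) / (0.04 + 1.96) = 20.1176/2 = 10.0588.

θ̂_MAP = 10.0588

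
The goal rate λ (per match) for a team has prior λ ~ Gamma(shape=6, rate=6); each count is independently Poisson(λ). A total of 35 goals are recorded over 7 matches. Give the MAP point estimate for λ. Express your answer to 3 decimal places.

λ̂_MAP = 3.077

Σxᵢ = 35, n = 7.
Posterior ∝ λ^5e^(−6λ) · λ^35e^(−7λ) = λ^40e^(−13λ), i.e. Gamma(shape=41, rate=13).
The mode of a Gamma(a, b) with a ≥ 1 (shape–rate) is (a−1)/b = 40/13 ≈ 3.077.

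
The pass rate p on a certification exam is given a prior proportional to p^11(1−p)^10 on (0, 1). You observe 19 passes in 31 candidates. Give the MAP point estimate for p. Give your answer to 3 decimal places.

The prior density ∝ p^11(1−p)^10 is the kernel of Beta(12, 11).
Data: 19 successes in 31 trials. The binomial likelihood contributes p^19(1−p)^12, so the posterior is Beta(12+19, 11+12) = Beta(31, 23).
For Beta(a, b) with a, b > 1 the mode is (a−1)/(a+b−2) = 30/52 ≈ 0.577.

p̂_MAP = 0.577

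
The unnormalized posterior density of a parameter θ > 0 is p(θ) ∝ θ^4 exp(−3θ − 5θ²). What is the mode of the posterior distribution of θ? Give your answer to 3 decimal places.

ℓ'(θ) = 4/θ − 3 − 10θ. Setting this to zero and multiplying by θ: 10θ² + 3θ − 4 = 0.
θ = (−3 + √(3² + 4·10·4)) / (2·10) = (−3 + √169) / 20 = (−3 + 13)/20 = 1/2.
ℓ''(θ) = −4/θ² − 10 < 0, confirming a maximum.

θ̂_MAP = 0.500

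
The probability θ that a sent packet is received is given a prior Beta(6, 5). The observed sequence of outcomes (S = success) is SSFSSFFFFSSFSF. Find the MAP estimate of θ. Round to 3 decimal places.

θ̂_MAP = 0.522

Prior: Beta(6, 5).
Data: 7 successes in 14 trials (from the sequence). The binomial likelihood contributes θ^7(1−θ)^7, so the posterior is Beta(6+7, 5+7) = Beta(13, 12).
For Beta(a, b) with a, b > 1 the mode is (a−1)/(a+b−2) = 12/23 ≈ 0.522.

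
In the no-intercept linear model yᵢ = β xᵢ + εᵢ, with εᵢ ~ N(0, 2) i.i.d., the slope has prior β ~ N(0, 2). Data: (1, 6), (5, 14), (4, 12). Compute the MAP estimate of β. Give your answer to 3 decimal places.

β̂_MAP = 2.884

log p(β | y) = −Σ(yᵢ − βxᵢ)²/(2·2) − β²/(2·2) + const.
Setting the derivative to zero: Σxᵢ(yᵢ − βxᵢ)/2 − β/2 = 0, so β = Σxᵢyᵢ / (Σxᵢ² + σ²/τ²).
Σxᵢyᵢ = 1·6 + 5·14 + 4·12 = 124; Σxᵢ² = 42; σ²/τ² = 1.
β̂_MAP = 124 / (42 + 1) = 124/43 ≈ 2.884.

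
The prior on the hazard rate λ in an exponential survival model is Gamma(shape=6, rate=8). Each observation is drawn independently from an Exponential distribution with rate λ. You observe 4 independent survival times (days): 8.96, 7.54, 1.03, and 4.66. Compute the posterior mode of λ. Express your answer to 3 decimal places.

λ̂_MAP = 0.298

The Exponential(rate=λ) likelihood is ∝ λ^n e^(−λΣtᵢ). Here n = 4 and Σtᵢ = 8.96 + 7.54 + 1.03 + 4.66 = 22.19.
Posterior ∝ λ^5e^(−8λ) · λ^4e^(−22.19λ) = λ^9e^(−30.19λ), i.e. Gamma(10, 30.19).
Mode = (a−1)/b = 9/30.19 ≈ 0.298.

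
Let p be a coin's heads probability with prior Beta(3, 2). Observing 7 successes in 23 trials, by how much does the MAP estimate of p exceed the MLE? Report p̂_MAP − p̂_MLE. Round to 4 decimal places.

Posterior is Beta(10, 18); MAP = (10−1)/(28−2) = 9/26 ≈ 0.34615.
MLE ignores the prior: p̂_MLE = k/n = 7/23 ≈ 0.30435.
Difference = 9/26 − 7/23 = 25/598 ≈ 0.0418.

MAP − MLE = 0.0418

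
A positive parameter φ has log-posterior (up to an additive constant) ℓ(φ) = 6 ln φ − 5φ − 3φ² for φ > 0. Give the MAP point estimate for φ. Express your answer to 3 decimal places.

φ̂_MAP = 0.667

ℓ'(φ) = 6/φ − 5 − 6φ. Setting this to zero and multiplying by φ: 6φ² + 5φ − 6 = 0.
φ = (−5 + √(5² + 4·6·6)) / (2·6) = (−5 + √169) / 12 = (−5 + 13)/12 = 2/3.
ℓ''(φ) = −6/φ² − 6 < 0, confirming a maximum.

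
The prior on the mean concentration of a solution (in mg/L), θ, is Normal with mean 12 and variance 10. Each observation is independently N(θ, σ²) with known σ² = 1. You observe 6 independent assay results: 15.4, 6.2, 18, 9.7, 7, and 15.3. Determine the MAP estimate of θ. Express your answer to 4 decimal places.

n = 6; x̄ = (15.4 + 6.2 + 18 + 9.7 + 7 + 15.3)/6 = 71.6/6 = 179/15 ≈ 11.9333.
For a Normal prior and Normal likelihood with known variance, the posterior is Normal; its mode equals its mean, the precision-weighted average.
Prior precision 1/σ₀² = 1/10 = 0.1; data precision n/σ² = 6/1 = 6.
θ̂ = (0.1·12 + 6·(179/15)) / (0.1 + 6) = 72.8/6.1 = 728/61 ≈ 11.9344.

θ̂_MAP = 11.9344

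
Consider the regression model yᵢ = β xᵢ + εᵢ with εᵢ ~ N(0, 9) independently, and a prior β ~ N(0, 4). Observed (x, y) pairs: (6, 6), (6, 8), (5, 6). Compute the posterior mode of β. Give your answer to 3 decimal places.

log p(β | y) = −Σ(yᵢ − βxᵢ)²/(2·9) − β²/(2·4) + const.
Setting the derivative to zero: Σxᵢ(yᵢ − βxᵢ)/9 − β/4 = 0, so β = Σxᵢyᵢ / (Σxᵢ² + σ²/τ²).
Σxᵢyᵢ = 6·6 + 6·8 + 5·6 = 114; Σxᵢ² = 97; σ²/τ² = 2.25.
β̂_MAP = 114 / (97 + 2.25) = 114/99.25 ≈ 1.149.

β̂_MAP = 1.149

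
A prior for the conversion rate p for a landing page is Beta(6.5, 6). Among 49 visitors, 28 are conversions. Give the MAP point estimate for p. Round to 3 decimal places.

Prior: Beta(6.5, 6).
Data: 28 successes in 49 trials. The binomial likelihood contributes p^28(1−p)^21, so the posterior is Beta(6.5+28, 6+21) = Beta(34.5, 27).
For Beta(a, b) with a, b > 1 the mode is (a−1)/(a+b−2) = 33.5/59.5 ≈ 0.563.

p̂_MAP = 0.563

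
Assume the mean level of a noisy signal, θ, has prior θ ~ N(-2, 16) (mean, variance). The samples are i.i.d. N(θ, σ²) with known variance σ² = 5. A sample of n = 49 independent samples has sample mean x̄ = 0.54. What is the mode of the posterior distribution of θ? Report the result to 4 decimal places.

n = 49, x̄ = 0.54.
For a Normal prior and Normal likelihood with known variance, the posterior is Normal; its mode equals its mean, the precision-weighted average.
Prior precision 1/σ₀² = 1/16 = 0.0625; data precision n/σ² = 49/5 = 9.8.
θ̂ = (0.0625·(-2) + 9.8·0.54) / (0.0625 + 9.8) = 5.167/9.8625 = 10334/19725 ≈ 0.5239.

θ̂_MAP = 0.5239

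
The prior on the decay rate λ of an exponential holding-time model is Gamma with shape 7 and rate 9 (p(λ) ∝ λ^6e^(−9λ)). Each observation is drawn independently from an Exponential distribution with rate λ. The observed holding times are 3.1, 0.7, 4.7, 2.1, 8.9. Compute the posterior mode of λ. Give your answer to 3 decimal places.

The Exponential(rate=λ) likelihood is ∝ λ^n e^(−λΣtᵢ). Here n = 5 and Σtᵢ = 3.1 + 0.7 + 4.7 + 2.1 + 8.9 = 19.5.
Posterior ∝ λ^6e^(−9λ) · λ^5e^(−19.5λ) = λ^11e^(−28.5λ), i.e. Gamma(12, 28.5).
Mode = (a−1)/b = 11/28.5 ≈ 0.386.

λ̂_MAP = 0.386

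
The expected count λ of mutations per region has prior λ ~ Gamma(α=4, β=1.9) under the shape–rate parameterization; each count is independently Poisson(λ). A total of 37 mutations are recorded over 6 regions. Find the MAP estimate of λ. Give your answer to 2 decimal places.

Σxᵢ = 37, n = 6.
Posterior ∝ λ^3e^(−1.9λ) · λ^37e^(−6λ) = λ^40e^(−7.9λ), i.e. Gamma(shape=41, rate=7.9).
The mode of a Gamma(a, b) with a ≥ 1 (shape–rate) is (a−1)/b = 40/7.9 ≈ 5.06.

λ̂_MAP = 5.06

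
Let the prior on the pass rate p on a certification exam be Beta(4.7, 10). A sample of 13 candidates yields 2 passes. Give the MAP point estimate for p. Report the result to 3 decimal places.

p̂_MAP = 0.222

Prior: Beta(4.7, 10).
Data: 2 successes in 13 trials. The binomial likelihood contributes p^2(1−p)^11, so the posterior is Beta(4.7+2, 10+11) = Beta(6.7, 21).
For Beta(a, b) with a, b > 1 the mode is (a−1)/(a+b−2) = 5.7/25.7 ≈ 0.222.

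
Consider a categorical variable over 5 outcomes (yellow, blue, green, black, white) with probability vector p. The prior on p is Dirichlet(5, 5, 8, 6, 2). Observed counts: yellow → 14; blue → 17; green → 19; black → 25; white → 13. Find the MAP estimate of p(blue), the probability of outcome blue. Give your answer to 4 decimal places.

MAP estimate of p(blue) = 0.1927

The posterior is Dirichlet(αᵢ + nᵢ) = Dirichlet(19, 22, 27, 31, 15).
For a Dirichlet(a₁,…,a_K) with all aᵢ > 1, the mode has j-th component (aⱼ − 1)/(Σaᵢ − K).
Here Σaᵢ = 114 and K = 5, so p(blue) = (22 − 1)/(114 − 5) = 21/109 ≈ 0.1927.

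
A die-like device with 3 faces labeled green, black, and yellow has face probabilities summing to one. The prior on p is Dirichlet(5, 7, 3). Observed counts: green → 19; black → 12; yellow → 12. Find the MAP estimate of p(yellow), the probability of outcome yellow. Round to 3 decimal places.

The posterior is Dirichlet(αᵢ + nᵢ) = Dirichlet(24, 19, 15).
For a Dirichlet(a₁,…,a_K) with all aᵢ > 1, the mode has j-th component (aⱼ − 1)/(Σaᵢ − K).
Here Σaᵢ = 58 and K = 3, so p(yellow) = (15 − 1)/(58 − 3) = 14/55 ≈ 0.255.

MAP estimate of p(yellow) = 0.255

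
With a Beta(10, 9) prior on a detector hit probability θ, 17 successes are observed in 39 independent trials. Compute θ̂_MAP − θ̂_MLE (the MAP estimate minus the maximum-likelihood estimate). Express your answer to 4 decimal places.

MAP − MLE = 0.0284

Posterior is Beta(27, 31); MAP = (27−1)/(58−2) = 26/56 ≈ 0.46429.
MLE ignores the prior: θ̂_MLE = k/n = 17/39 ≈ 0.43590.
Difference = 26/56 − 17/39 = 31/1092 ≈ 0.0284.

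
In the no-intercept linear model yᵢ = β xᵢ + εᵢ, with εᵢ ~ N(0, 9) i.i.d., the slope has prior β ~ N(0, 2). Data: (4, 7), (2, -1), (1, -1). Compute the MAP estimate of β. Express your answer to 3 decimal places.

log p(β | y) = −Σ(yᵢ − βxᵢ)²/(2·9) − β²/(2·2) + const.
Setting the derivative to zero: Σxᵢ(yᵢ − βxᵢ)/9 − β/2 = 0, so β = Σxᵢyᵢ / (Σxᵢ² + σ²/τ²).
Σxᵢyᵢ = 4·7 + 2·(-1) + 1·(-1) = 25; Σxᵢ² = 21; σ²/τ² = 4.5.
β̂_MAP = 25 / (21 + 4.5) = 25/25.5 ≈ 0.980.

β̂_MAP = 0.980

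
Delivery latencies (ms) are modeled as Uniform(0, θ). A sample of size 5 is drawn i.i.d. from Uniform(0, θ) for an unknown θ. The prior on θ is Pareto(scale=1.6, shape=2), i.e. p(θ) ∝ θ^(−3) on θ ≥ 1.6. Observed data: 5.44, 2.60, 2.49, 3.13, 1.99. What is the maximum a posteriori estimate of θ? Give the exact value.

θ̂_MAP = 5.44

The Uniform(0, θ) likelihood is θ^(−n) for θ ≥ max(xᵢ), zero otherwise. Here max(xᵢ) = 5.44.
Posterior ∝ θ^(−3) · θ^(−5) = θ^(−8) on θ ≥ max(1.6, 5.44) = 5.44.
This density is strictly decreasing in θ, so the posterior mode lies at the lower boundary of the support.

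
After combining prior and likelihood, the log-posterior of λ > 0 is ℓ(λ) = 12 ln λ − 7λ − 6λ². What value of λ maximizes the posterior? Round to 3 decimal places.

λ̂_MAP = 0.750

ℓ'(λ) = 12/λ − 7 − 12λ. Setting this to zero and multiplying by λ: 12λ² + 7λ − 12 = 0.
λ = (−7 + √(7² + 4·12·12)) / (2·12) = (−7 + √625) / 24 = (−7 + 25)/24 = 3/4.
ℓ''(λ) = −12/λ² − 12 < 0, confirming a maximum.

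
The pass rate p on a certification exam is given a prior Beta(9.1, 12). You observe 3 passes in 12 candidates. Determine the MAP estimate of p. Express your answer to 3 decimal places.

Prior: Beta(9.1, 12).
Data: 3 successes in 12 trials. The binomial likelihood contributes p^3(1−p)^9, so the posterior is Beta(9.1+3, 12+9) = Beta(12.1, 21).
For Beta(a, b) with a, b > 1 the mode is (a−1)/(a+b−2) = 11.1/31.1 ≈ 0.357.

p̂_MAP = 0.357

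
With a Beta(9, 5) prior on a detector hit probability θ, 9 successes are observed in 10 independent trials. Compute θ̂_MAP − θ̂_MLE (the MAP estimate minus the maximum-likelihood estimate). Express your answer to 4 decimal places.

Posterior is Beta(18, 6); MAP = (18−1)/(24−2) = 17/22 ≈ 0.77273.
MLE ignores the prior: θ̂_MLE = k/n = 9/10 ≈ 0.90000.
Difference = 17/22 − 9/10 = -7/55 ≈ -0.1273.

MAP − MLE = -0.1273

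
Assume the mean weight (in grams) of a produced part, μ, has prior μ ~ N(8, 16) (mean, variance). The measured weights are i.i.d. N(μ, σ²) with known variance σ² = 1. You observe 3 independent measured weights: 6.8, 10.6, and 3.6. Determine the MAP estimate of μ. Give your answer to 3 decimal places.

n = 3; x̄ = (6.8 + 10.6 + 3.6)/3 = 21/3 = 7.
For a Normal prior and Normal likelihood with known variance, the posterior is Normal; its mode equals its mean, the precision-weighted average.
Prior precision 1/σ₀² = 1/16 = 0.0625; data precision n/σ² = 3/1 = 3.
μ̂ = (0.0625·8 + 3·7) / (0.0625 + 3) = 21.5/3.0625 = 344/49 ≈ 7.020.

μ̂_MAP = 7.020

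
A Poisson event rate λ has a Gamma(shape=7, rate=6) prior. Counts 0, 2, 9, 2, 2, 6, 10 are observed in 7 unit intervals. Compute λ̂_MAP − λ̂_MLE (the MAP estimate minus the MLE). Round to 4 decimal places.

Σxᵢ = 31. Posterior is Gamma(38, 13); MAP = (38−1)/13 = 37/13 ≈ 2.84615.
MLE = x̄ = 31/7 ≈ 4.42857.
Difference = 37/13 − 31/7 = -144/91 ≈ -1.5824.

MAP − MLE = -1.5824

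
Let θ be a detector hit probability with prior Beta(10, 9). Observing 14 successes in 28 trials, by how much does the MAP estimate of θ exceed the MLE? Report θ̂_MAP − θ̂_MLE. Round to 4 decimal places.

Posterior is Beta(24, 23); MAP = (24−1)/(47−2) = 23/45 ≈ 0.51111.
MLE ignores the prior: θ̂_MLE = k/n = 14/28 ≈ 0.50000.
Difference = 23/45 − 14/28 = 1/90 ≈ 0.0111.

MAP − MLE = 0.0111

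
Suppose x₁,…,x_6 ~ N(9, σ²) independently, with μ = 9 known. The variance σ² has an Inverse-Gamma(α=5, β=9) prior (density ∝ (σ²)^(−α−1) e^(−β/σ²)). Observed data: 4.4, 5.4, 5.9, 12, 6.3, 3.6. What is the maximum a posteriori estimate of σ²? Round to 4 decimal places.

σ̂²_MAP = 5.9544

Sum of squared deviations about the known mean: SS = (4.4−9)² + (5.4−9)² + (5.9−9)² + (12−9)² + (6.3−9)² + (3.6−9)² = 89.18.
The Normal likelihood contributes (σ²)^(−n/2) exp(−SS/(2σ²)), so the posterior is Inverse-Gamma(α + n/2, β + SS/2) = Inverse-Gamma(8, 53.59).
The mode of Inverse-Gamma(a, b) is b/(a+1) = 53.59/9 ≈ 5.9544.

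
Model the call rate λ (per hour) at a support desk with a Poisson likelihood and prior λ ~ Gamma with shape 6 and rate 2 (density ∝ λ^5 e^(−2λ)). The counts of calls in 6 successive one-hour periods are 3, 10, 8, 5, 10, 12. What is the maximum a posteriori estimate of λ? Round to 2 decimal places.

λ̂_MAP = 6.63

Σxᵢ = 3+10+8+5+10+12 = 48, with n = 6.
Posterior ∝ λ^5e^(−2λ) · λ^48e^(−6λ) = λ^53e^(−8λ), i.e. Gamma(shape=54, rate=8).
The mode of a Gamma(a, b) with a ≥ 1 (shape–rate) is (a−1)/b = 53/8 ≈ 6.63.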